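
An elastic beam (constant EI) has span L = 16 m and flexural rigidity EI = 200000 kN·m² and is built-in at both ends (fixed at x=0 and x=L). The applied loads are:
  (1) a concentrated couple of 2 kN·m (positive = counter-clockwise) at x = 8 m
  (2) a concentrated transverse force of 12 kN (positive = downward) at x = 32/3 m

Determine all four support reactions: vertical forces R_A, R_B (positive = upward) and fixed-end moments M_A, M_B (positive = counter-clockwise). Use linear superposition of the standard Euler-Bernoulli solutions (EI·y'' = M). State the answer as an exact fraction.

Load 1 — applied couple M₀=2 kN·m at a=8 m (b=L-a=8):
  R_A = 6M₀ab/L³ = 6·2·8·8/16³ = 3/16 kN
  M_A = M₀b(2a-b)/L² = 2·8·(2·8-8)/16² = 1/2 kN·m
  R_B = -6M₀ab/L³ = -6·2·8·8/16³ = -3/16 kN
  M_B = M₀a(2b-a)/L² = 2·8·(2·8-8)/16² = 1/2 kN·m
Load 2 — point force P=12 kN at a=32/3 m (b=L-a=16/3):
  R_A = Pb²(3a+b)/L³ = 12·(16/3)²·(3·(32/3)+(16/3))/16³ = 28/9 kN
  M_A = Pab²/L² = 12·(32/3)·(16/3)²/16² = 128/9 kN·m
  R_B = Pa²(a+3b)/L³ = 12·(32/3)²·((32/3)+3·(16/3))/16³ = 80/9 kN
  M_B = -Pa²b/L² = -12·(32/3)²·(16/3)/16² = -256/9 kN·m
Superposition: R_A = 475/144 kN, M_A = 265/18 kN·m, R_B = 1253/144 kN, M_B = -503/18 kN·m

R_A = 475/144 kN, M_A = 265/18 kN·m, R_B = 1253/144 kN, M_B = -503/18 kN·m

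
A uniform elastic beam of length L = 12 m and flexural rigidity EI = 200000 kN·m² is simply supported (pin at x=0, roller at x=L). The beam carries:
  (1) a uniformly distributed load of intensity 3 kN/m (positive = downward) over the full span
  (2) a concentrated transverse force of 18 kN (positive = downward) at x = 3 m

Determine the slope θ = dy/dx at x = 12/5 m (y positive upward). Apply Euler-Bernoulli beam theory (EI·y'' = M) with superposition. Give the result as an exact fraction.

θ(12/5) = -136971/100000000 rad

Load 1 — uniform load w=3 kN/m over full span:
  θ_1 = -w(L³-6Lx²+4x³)/(24EI) = -3·(12³-6·12·(12/5)²+4·(12/5)³)/(24·200000) = -2673/3125000 rad
Load 2 — point force P=18 kN at a=3 m (b=L-a=9):
  θ_2 = -Pb(L²-b²-3x²)/(6LEI)  [x≤a] = -18·9·(12²-9²-3·(12/5)²)/(6·12·200000) = -10287/20000000 rad
Superposition: θ = Σ θ_i = -136971/100000000 rad ≈ -0.001370 rad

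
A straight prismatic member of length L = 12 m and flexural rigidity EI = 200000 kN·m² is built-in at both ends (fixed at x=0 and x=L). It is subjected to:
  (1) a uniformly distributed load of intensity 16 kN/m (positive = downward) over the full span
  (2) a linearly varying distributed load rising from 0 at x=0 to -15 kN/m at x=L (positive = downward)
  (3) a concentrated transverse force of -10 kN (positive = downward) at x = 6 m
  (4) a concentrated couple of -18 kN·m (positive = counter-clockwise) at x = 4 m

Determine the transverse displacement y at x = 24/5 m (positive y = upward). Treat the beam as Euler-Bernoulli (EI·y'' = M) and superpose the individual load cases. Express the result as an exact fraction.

y(24/5) = -75861/39062500 m

Load 1 — uniform load w=16 kN/m over full span:
  y_1 = -wx²(L-x)²/(24EI) = -16·(24/5)²·(12-(24/5))²/(24·200000) = -7776/1953125 m
Load 2 — triangular load w₀=-15 kN/m (0→w₀ over full span):
  y_2 = -w₀x²(L-x)²(x+2L)/(120LEI) = -(-15)·(24/5)²·(12-(24/5))²·((24/5)+2·12)/(120·12·200000) = 17496/9765625 m
Load 3 — point force P=-10 kN at a=6 m (b=L-a=6):
  y_3 = -Pb²x²(3aL-(3a+b)x)/(6L³EI)  [x≤a] = -(-10)·6²·(24/5)²·(3·6·12-(3·6+6)·(24/5))/(6·12³·200000) = 63/156250 m
Load 4 — applied couple M₀=-18 kN·m at a=4 m (b=L-a=8):
  y_4 = (R_Ax³/6 - M_Ax²/2 - M₀(x-a)²/2)/EI  [x>a] with R_A=-2, M_A=0 = ((-2)·(24/5)³/6 - 0·(24/5)²/2 - (-18)·((24/5)-4)²/2)/200000 = -243/1562500 m
Superposition: y = Σ y_i = -75861/39062500 m ≈ -0.001942 m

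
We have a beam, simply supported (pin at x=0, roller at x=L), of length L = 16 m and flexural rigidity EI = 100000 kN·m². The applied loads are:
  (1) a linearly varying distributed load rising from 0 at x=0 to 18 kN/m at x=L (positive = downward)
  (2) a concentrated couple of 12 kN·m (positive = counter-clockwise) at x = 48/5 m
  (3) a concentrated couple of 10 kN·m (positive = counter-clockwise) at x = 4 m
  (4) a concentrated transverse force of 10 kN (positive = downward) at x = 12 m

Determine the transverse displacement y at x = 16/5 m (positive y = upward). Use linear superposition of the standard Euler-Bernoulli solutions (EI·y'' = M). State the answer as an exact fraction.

Load 1 — triangular load w₀=18 kN/m (0→w₀ over full span):
  y_1 = -w₀x(7L⁴-10L²x²+3x⁴)/(360LEI) = -18·(16/5)·(7·16⁴-10·16²·(16/5)²+3·(16/5)⁴)/(360·16·100000) = -2113536/48828125 m
Load 2 — applied couple M₀=12 kN·m at a=48/5 m (b=L-a=32/5):
  y_2 = (M₀x³/(6L)+C₁x)/EI  [x≤a] with C₁=M₀(3b²-L²)/(6L)=-416/25 = (12·(16/5)³/(6·16)+(-416/25)·(16/5))/100000 = -192/390625 m
Load 3 — applied couple M₀=10 kN·m at a=4 m (b=L-a=12):
  y_3 = (M₀x³/(6L)+C₁x)/EI  [x≤a] with C₁=M₀(3b²-L²)/(6L)=55/3 = (10·(16/5)³/(6·16)+(55/3)·(16/5))/100000 = 97/156250 m
Load 4 — point force P=10 kN at a=12 m (b=L-a=4):
  y_4 = -Pbx(L²-b²-x²)/(6LEI)  [x≤a] = -10·4·(16/5)·(16²-4²-(16/5)²)/(6·16·100000) = -718/234375 m
Superposition: y = Σ y_i = -13540841/292968750 m ≈ -0.046219 m

y(16/5) = -13540841/292968750 m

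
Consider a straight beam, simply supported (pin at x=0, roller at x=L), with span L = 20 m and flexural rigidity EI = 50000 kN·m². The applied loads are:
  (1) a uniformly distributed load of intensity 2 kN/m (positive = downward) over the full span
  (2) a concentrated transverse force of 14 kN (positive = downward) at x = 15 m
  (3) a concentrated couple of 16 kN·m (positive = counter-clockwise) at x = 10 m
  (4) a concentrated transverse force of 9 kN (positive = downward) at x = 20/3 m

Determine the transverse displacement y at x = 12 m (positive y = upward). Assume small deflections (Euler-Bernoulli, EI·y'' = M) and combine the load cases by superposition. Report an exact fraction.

Load 1 — uniform load w=2 kN/m over full span:
  y_1 = -wx(L³-2Lx²+x³)/(24EI) = -2·12·(20³-2·20·12²+12³)/(24·50000) = -248/3125 m
Load 2 — point force P=14 kN at a=15 m (b=L-a=5):
  y_2 = -Pbx(L²-b²-x²)/(6LEI)  [x≤a] = -14·5·12·(20²-5²-12²)/(6·20·50000) = -1617/50000 m
Load 3 — applied couple M₀=16 kN·m at a=10 m (b=L-a=10):
  y_3 = (M₀x³/(6L)-M₀(x-a)²/2+C₁x)/EI  [x>a] with C₁=M₀(3b²-L²)/(6L)=-40/3 = (16·12³/(6·20)-16·(12-10)²/2+(-40/3)·12)/50000 = 12/15625 m
Load 4 — point force P=9 kN at a=20/3 m (b=L-a=40/3):
  y_4 = -Pa(L-x)(2Lx-a²-x²)/(6LEI)  [x>a] = -9·(20/3)·(20-12)·(2·20·12-(20/3)²-12²)/(6·20·50000) = -656/28125 m
Superposition: y = Σ y_i = -302077/2250000 m ≈ -0.134256 m

y(12) = -302077/2250000 m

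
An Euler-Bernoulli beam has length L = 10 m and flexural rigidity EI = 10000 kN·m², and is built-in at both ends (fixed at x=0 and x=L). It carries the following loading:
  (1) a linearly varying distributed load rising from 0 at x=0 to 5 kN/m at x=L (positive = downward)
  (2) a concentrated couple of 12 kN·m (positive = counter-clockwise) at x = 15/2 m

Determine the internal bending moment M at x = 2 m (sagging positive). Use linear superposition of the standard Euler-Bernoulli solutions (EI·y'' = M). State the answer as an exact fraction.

M(2) = -203/60 kN·m

Load 1 — triangular load w₀=5 kN/m (0→w₀ over full span):
  M_1 = 3w₀Lx/20 - w₀L²/30 - w₀x³/(6L) = 3·5·10·2/20 - 5·10²/30 - 5·2³/(6·10) = -7/3 kN·m
Load 2 — applied couple M₀=12 kN·m at a=15/2 m (b=L-a=5/2):
  M_2 = R_Ax - M_A  [x≤a] with R_A=27/20, M_A=15/4 = (27/20)·2 - (15/4) = -21/20 kN·m
Superposition: M = Σ M_i = -203/60 kN·m ≈ -3.383333 kN·m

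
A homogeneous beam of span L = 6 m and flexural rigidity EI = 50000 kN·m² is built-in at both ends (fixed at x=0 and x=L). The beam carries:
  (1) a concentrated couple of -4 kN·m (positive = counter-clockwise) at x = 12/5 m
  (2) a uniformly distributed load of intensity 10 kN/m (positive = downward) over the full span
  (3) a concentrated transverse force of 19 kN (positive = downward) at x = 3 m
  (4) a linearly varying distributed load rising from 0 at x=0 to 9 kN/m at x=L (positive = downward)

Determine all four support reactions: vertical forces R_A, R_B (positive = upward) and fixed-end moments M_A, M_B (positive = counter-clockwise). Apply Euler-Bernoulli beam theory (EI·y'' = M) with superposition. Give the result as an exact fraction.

Load 1 — applied couple M₀=-4 kN·m at a=12/5 m (b=L-a=18/5):
  R_A = 6M₀ab/L³ = 6·(-4)·(12/5)·(18/5)/6³ = -24/25 kN
  M_A = M₀b(2a-b)/L² = (-4)·(18/5)·(2·(12/5)-(18/5))/6² = -12/25 kN·m
  R_B = -6M₀ab/L³ = -6·(-4)·(12/5)·(18/5)/6³ = 24/25 kN
  M_B = M₀a(2b-a)/L² = (-4)·(12/5)·(2·(18/5)-(12/5))/6² = -32/25 kN·m
Load 2 — uniform load w=10 kN/m over full span:
  R_A = wL/2 = 10·6/2 = 30 kN
  M_A = wL²/12 = 10·6²/12 = 30 kN·m
  R_B = wL/2 = 10·6/2 = 30 kN
  M_B = -wL²/12 = -10·6²/12 = -30 kN·m
Load 3 — point force P=19 kN at a=3 m (b=L-a=3):
  R_A = Pb²(3a+b)/L³ = 19·3²·(3·3+3)/6³ = 19/2 kN
  M_A = Pab²/L² = 19·3·3²/6² = 57/4 kN·m
  R_B = Pa²(a+3b)/L³ = 19·3²·(3+3·3)/6³ = 19/2 kN
  M_B = -Pa²b/L² = -19·3²·3/6² = -57/4 kN·m
Load 4 — triangular load w₀=9 kN/m (0→w₀ over full span):
  R_A = 3w₀L/20 = 3·9·6/20 = 81/10 kN
  M_A = w₀L²/30 = 9·6²/30 = 54/5 kN·m
  R_B = 7w₀L/20 = 7·9·6/20 = 189/10 kN
  M_B = -w₀L²/20 = -9·6²/20 = -81/5 kN·m
Superposition: R_A = 1166/25 kN, M_A = 5457/100 kN·m, R_B = 1484/25 kN, M_B = -6173/100 kN·m

R_A = 1166/25 kN, M_A = 5457/100 kN·m, R_B = 1484/25 kN, M_B = -6173/100 kN·m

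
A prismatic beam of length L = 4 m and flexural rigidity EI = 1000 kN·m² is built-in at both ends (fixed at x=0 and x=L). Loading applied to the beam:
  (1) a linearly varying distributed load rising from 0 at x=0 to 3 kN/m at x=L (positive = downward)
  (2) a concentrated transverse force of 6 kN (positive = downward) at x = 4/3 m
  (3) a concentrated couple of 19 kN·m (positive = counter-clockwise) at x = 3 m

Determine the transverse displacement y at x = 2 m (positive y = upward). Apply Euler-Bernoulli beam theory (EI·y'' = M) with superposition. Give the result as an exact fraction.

y(2) = -781/108000 m

Load 1 — triangular load w₀=3 kN/m (0→w₀ over full span):
  y_1 = -w₀x²(L-x)²(x+2L)/(120LEI) = -3·2²·(4-2)²·(2+2·4)/(120·4·1000) = -1/1000 m
Load 2 — point force P=6 kN at a=4/3 m (b=L-a=8/3):
  y_2 = -Pa²(L-x)²(3bL-(3b+a)(L-x))/(6L³EI)  [x>a] = -6·(4/3)²·(4-2)²·(3·(8/3)·4-(3·(8/3)+(4/3))·(4-2))/(6·4³·1000) = -1/675 m
Load 3 — applied couple M₀=19 kN·m at a=3 m (b=L-a=1):
  y_3 = (R_Ax³/6 - M_Ax²/2)/EI  [x≤a] with R_A=171/32, M_A=95/16 = ((171/32)·2³/6 - (95/16)·2²/2)/1000 = -19/4000 m
Superposition: y = Σ y_i = -781/108000 m ≈ -0.007231 m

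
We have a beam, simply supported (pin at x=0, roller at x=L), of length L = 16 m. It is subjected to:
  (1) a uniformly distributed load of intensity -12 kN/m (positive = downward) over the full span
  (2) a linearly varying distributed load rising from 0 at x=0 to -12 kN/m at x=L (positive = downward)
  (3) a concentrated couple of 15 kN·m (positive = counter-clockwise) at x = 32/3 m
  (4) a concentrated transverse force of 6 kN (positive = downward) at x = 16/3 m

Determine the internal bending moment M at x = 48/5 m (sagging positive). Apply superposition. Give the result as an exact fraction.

Load 1 — uniform load w=-12 kN/m over full span:
  M_1 = wx(L-x)/2 = (-12)·(48/5)·(16-(48/5))/2 = -9216/25 kN·m
Load 2 — triangular load w₀=-12 kN/m (0→w₀ over full span):
  M_2 = w₀Lx/6 - w₀x³/(6L) = (-12)·16·(48/5)/6 - (-12)·(48/5)³/(6·16) = -24576/125 kN·m
Load 3 — applied couple M₀=15 kN·m at a=32/3 m (b=L-a=16/3):
  M_3 = M₀x/L  [x≤a] = 15·(48/5)/16 = 9 kN·m
Load 4 — point force P=6 kN at a=16/3 m (b=L-a=32/3):
  M_4 = Pa(L-x)/L  [x>a] = 6·(16/3)·(16-(48/5))/16 = 64/5 kN·m
Superposition: M = Σ M_i = -67931/125 kN·m ≈ -543.448000 kN·m

M(48/5) = -67931/125 kN·m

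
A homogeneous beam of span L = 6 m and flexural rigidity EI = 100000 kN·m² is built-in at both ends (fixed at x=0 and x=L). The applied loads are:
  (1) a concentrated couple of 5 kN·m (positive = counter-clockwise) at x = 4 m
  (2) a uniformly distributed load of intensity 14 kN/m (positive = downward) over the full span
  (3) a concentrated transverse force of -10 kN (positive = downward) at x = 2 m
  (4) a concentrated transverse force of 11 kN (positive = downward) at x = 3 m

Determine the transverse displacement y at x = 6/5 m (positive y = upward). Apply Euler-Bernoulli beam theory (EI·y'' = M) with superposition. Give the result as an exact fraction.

y(6/5) = -76211/375000000 m

Load 1 — applied couple M₀=5 kN·m at a=4 m (b=L-a=2):
  y_1 = (R_Ax³/6 - M_Ax²/2)/EI  [x≤a] with R_A=10/9, M_A=5/3 = ((10/9)·(6/5)³/6 - (5/3)·(6/5)²/2)/100000 = -11/1250000 m
Load 2 — uniform load w=14 kN/m over full span:
  y_2 = -wx²(L-x)²/(24EI) = -14·(6/5)²·(6-(6/5))²/(24·100000) = -378/1953125 m
Load 3 — point force P=-10 kN at a=2 m (b=L-a=4):
  y_3 = -Pb²x²(3aL-(3a+b)x)/(6L³EI)  [x≤a] = -(-10)·4²·(6/5)²·(3·2·6-(3·2+4)·(6/5))/(6·6³·100000) = 2/46875 m
Load 4 — point force P=11 kN at a=3 m (b=L-a=3):
  y_4 = -Pb²x²(3aL-(3a+b)x)/(6L³EI)  [x≤a] = -11·3²·(6/5)²·(3·3·6-(3·3+3)·(6/5))/(6·6³·100000) = -1089/25000000 m
Superposition: y = Σ y_i = -76211/375000000 m ≈ -0.000203 m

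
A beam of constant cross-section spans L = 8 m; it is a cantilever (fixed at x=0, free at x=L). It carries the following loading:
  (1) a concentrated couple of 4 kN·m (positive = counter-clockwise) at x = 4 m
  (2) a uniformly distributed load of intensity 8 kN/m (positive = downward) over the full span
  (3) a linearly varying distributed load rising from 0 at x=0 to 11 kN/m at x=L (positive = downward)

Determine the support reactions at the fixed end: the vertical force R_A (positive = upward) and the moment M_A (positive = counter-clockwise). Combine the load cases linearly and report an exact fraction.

R_A = 108 kN, M_A = 1460/3 kN·m

Load 1 — applied couple M₀=4 kN·m at a=4 m (b=L-a=4):
  R_A = 0 kN
  M_A = -M₀ = -4 kN·m
Load 2 — uniform load w=8 kN/m over full span:
  R_A = wL = 8·8 = 64 kN
  M_A = wL²/2 = 8·8²/2 = 256 kN·m
Load 3 — triangular load w₀=11 kN/m (0→w₀ over full span):
  R_A = w₀L/2 = 11·8/2 = 44 kN
  M_A = w₀L²/3 = 11·8²/3 = 704/3 kN·m
Superposition: R_A = 108 kN, M_A = 1460/3 kN·m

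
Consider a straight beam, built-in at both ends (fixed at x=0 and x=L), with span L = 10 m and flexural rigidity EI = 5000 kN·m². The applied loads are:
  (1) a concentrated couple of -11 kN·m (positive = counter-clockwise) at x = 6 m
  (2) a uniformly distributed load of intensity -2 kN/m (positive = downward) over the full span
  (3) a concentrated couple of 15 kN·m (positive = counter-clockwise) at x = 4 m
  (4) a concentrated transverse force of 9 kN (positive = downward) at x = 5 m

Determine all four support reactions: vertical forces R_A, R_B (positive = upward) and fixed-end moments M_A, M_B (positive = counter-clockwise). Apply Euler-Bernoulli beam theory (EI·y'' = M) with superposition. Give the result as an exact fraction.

R_A = -1231/250 kN, M_A = -2141/300 kN·m, R_B = -1519/250 kN, M_B = 2669/300 kN·m

Load 1 — applied couple M₀=-11 kN·m at a=6 m (b=L-a=4):
  R_A = 6M₀ab/L³ = 6·(-11)·6·4/10³ = -198/125 kN
  M_A = M₀b(2a-b)/L² = (-11)·4·(2·6-4)/10² = -88/25 kN·m
  R_B = -6M₀ab/L³ = -6·(-11)·6·4/10³ = 198/125 kN
  M_B = M₀a(2b-a)/L² = (-11)·6·(2·4-6)/10² = -33/25 kN·m
Load 2 — uniform load w=-2 kN/m over full span:
  R_A = wL/2 = (-2)·10/2 = -10 kN
  M_A = wL²/12 = (-2)·10²/12 = -50/3 kN·m
  R_B = wL/2 = (-2)·10/2 = -10 kN
  M_B = -wL²/12 = -(-2)·10²/12 = 50/3 kN·m
Load 3 — applied couple M₀=15 kN·m at a=4 m (b=L-a=6):
  R_A = 6M₀ab/L³ = 6·15·4·6/10³ = 54/25 kN
  M_A = M₀b(2a-b)/L² = 15·6·(2·4-6)/10² = 9/5 kN·m
  R_B = -6M₀ab/L³ = -6·15·4·6/10³ = -54/25 kN
  M_B = M₀a(2b-a)/L² = 15·4·(2·6-4)/10² = 24/5 kN·m
Load 4 — point force P=9 kN at a=5 m (b=L-a=5):
  R_A = Pb²(3a+b)/L³ = 9·5²·(3·5+5)/10³ = 9/2 kN
  M_A = Pab²/L² = 9·5·5²/10² = 45/4 kN·m
  R_B = Pa²(a+3b)/L³ = 9·5²·(5+3·5)/10³ = 9/2 kN
  M_B = -Pa²b/L² = -9·5²·5/10² = -45/4 kN·m
Superposition: R_A = -1231/250 kN, M_A = -2141/300 kN·m, R_B = -1519/250 kN, M_B = 2669/300 kN·m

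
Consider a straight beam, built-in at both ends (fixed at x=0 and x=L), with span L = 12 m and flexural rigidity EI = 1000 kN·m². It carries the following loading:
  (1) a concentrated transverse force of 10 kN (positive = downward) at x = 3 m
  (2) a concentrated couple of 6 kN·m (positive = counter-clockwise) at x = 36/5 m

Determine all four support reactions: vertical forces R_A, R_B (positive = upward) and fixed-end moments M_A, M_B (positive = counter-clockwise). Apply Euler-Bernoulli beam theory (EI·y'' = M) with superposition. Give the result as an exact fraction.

Load 1 — point force P=10 kN at a=3 m (b=L-a=9):
  R_A = Pb²(3a+b)/L³ = 10·9²·(3·3+9)/12³ = 135/16 kN
  M_A = Pab²/L² = 10·3·9²/12² = 135/8 kN·m
  R_B = Pa²(a+3b)/L³ = 10·3²·(3+3·9)/12³ = 25/16 kN
  M_B = -Pa²b/L² = -10·3²·9/12² = -45/8 kN·m
Load 2 — applied couple M₀=6 kN·m at a=36/5 m (b=L-a=24/5):
  R_A = 6M₀ab/L³ = 6·6·(36/5)·(24/5)/12³ = 18/25 kN
  M_A = M₀b(2a-b)/L² = 6·(24/5)·(2·(36/5)-(24/5))/12² = 48/25 kN·m
  R_B = -6M₀ab/L³ = -6·6·(36/5)·(24/5)/12³ = -18/25 kN
  M_B = M₀a(2b-a)/L² = 6·(36/5)·(2·(24/5)-(36/5))/12² = 18/25 kN·m
Superposition: R_A = 3663/400 kN, M_A = 3759/200 kN·m, R_B = 337/400 kN, M_B = -981/200 kN·m

R_A = 3663/400 kN, M_A = 3759/200 kN·m, R_B = 337/400 kN, M_B = -981/200 kN·m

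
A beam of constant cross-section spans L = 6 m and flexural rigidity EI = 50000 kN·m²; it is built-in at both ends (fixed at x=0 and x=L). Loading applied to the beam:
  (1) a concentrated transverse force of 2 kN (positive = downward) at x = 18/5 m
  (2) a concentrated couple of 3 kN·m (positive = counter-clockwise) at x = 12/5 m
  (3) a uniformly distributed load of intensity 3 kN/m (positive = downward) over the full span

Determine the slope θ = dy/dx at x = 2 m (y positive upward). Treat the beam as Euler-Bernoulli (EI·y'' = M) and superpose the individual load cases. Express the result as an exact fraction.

θ(2) = -261/3125000 rad

Load 1 — point force P=2 kN at a=18/5 m (b=L-a=12/5):
  θ_1 = -Pb²x(2aL-(3a+b)x)/(2L³EI)  [x≤a] = -2·(12/5)²·2·(2·(18/5)·6-(3·(18/5)+(12/5))·2)/(2·6³·50000) = -7/390625 rad
Load 2 — applied couple M₀=3 kN·m at a=12/5 m (b=L-a=18/5):
  θ_2 = (R_Ax²/2 - M_Ax)/EI  [x≤a] with R_A=18/25, M_A=9/25 = ((18/25)·2²/2 - (9/25)·2)/50000 = 9/625000 rad
Load 3 — uniform load w=3 kN/m over full span:
  θ_3 = -wx(L-x)(L-2x)/(12EI) = -3·2·(6-2)·(6-2·2)/(12·50000) = -1/12500 rad
Superposition: θ = Σ θ_i = -261/3125000 rad ≈ -0.000084 rad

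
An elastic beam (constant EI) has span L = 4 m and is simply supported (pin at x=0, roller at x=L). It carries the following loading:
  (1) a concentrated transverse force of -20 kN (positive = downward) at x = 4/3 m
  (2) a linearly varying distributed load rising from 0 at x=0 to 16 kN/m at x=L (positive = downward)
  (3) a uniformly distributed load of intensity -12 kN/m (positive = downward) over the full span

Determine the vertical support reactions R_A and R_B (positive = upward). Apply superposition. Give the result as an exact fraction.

R_A = -80/3 kN, R_B = -28/3 kN

Load 1 — point force P=-20 kN at a=4/3 m (b=L-a=8/3):
  R_A = Pb/L = (-20)·(8/3)/4 = -40/3 kN
  R_B = Pa/L = (-20)·(4/3)/4 = -20/3 kN
Load 2 — triangular load w₀=16 kN/m (0→w₀ over full span):
  R_A = w₀L/6 = 16·4/6 = 32/3 kN
  R_B = w₀L/3 = 16·4/3 = 64/3 kN
Load 3 — uniform load w=-12 kN/m over full span:
  R_A = wL/2 = (-12)·4/2 = -24 kN
  R_B = wL/2 = (-12)·4/2 = -24 kN
Superposition: R_A = -80/3 kN, R_B = -28/3 kN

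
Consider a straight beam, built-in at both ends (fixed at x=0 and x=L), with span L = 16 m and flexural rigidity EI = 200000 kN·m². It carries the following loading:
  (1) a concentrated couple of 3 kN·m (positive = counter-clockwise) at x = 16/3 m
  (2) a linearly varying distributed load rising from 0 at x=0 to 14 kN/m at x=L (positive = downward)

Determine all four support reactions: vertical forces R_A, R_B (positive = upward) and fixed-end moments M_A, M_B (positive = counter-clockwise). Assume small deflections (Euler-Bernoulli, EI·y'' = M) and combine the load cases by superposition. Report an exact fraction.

Load 1 — applied couple M₀=3 kN·m at a=16/3 m (b=L-a=32/3):
  R_A = 6M₀ab/L³ = 6·3·(16/3)·(32/3)/16³ = 1/4 kN
  M_A = M₀b(2a-b)/L² = 3·(32/3)·(2·(16/3)-(32/3))/16² = 0 kN·m
  R_B = -6M₀ab/L³ = -6·3·(16/3)·(32/3)/16³ = -1/4 kN
  M_B = M₀a(2b-a)/L² = 3·(16/3)·(2·(32/3)-(16/3))/16² = 1 kN·m
Load 2 — triangular load w₀=14 kN/m (0→w₀ over full span):
  R_A = 3w₀L/20 = 3·14·16/20 = 168/5 kN
  M_A = w₀L²/30 = 14·16²/30 = 1792/15 kN·m
  R_B = 7w₀L/20 = 7·14·16/20 = 392/5 kN
  M_B = -w₀L²/20 = -14·16²/20 = -896/5 kN·m
Superposition: R_A = 677/20 kN, M_A = 1792/15 kN·m, R_B = 1563/20 kN, M_B = -891/5 kN·m

R_A = 677/20 kN, M_A = 1792/15 kN·m, R_B = 1563/20 kN, M_B = -891/5 kN·m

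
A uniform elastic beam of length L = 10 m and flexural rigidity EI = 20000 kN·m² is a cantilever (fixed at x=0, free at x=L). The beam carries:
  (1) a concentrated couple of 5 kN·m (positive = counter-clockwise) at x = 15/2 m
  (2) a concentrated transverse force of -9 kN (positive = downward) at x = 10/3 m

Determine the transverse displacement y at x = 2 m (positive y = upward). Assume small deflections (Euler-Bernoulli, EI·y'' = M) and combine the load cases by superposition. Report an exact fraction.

y(2) = 29/10000 m

Load 1 — applied couple M₀=5 kN·m at a=15/2 m (b=L-a=5/2):
  y_1 = M₀x²/(2EI)  [x≤a] = 5·2²/(2·20000) = 1/2000 m
Load 2 — point force P=-9 kN at a=10/3 m (b=L-a=20/3):
  y_2 = -Px²(3a-x)/(6EI)  [x≤a] = -(-9)·2²·(3·(10/3)-2)/(6·20000) = 3/1250 m
Superposition: y = Σ y_i = 29/10000 m ≈ 0.002900 m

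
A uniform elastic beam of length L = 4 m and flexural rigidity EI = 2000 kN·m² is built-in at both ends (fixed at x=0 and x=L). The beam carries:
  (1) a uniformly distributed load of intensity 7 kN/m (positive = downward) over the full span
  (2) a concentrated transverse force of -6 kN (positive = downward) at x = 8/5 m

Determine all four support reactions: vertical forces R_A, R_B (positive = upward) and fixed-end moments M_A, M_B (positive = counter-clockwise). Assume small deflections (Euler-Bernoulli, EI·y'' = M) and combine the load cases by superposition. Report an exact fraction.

Load 1 — uniform load w=7 kN/m over full span:
  R_A = wL/2 = 7·4/2 = 14 kN
  M_A = wL²/12 = 7·4²/12 = 28/3 kN·m
  R_B = wL/2 = 7·4/2 = 14 kN
  M_B = -wL²/12 = -7·4²/12 = -28/3 kN·m
Load 2 — point force P=-6 kN at a=8/5 m (b=L-a=12/5):
  R_A = Pb²(3a+b)/L³ = (-6)·(12/5)²·(3·(8/5)+(12/5))/4³ = -486/125 kN
  M_A = Pab²/L² = (-6)·(8/5)·(12/5)²/4² = -432/125 kN·m
  R_B = Pa²(a+3b)/L³ = (-6)·(8/5)²·((8/5)+3·(12/5))/4³ = -264/125 kN
  M_B = -Pa²b/L² = -(-6)·(8/5)²·(12/5)/4² = 288/125 kN·m
Superposition: R_A = 1264/125 kN, M_A = 2204/375 kN·m, R_B = 1486/125 kN, M_B = -2636/375 kN·m

R_A = 1264/125 kN, M_A = 2204/375 kN·m, R_B = 1486/125 kN, M_B = -2636/375 kN·m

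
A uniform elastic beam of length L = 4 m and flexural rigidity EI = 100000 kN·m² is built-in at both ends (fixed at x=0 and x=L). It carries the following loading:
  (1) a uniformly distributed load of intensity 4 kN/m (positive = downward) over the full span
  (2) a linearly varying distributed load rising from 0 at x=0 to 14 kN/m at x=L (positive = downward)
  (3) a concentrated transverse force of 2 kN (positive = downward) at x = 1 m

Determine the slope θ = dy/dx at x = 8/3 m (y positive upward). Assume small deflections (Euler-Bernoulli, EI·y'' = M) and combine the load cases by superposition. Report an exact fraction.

θ(8/3) = 2663/60750000 rad

Load 1 — uniform load w=4 kN/m over full span:
  θ_1 = -wx(L-x)(L-2x)/(12EI) = -4·(8/3)·(4-(8/3))·(4-2·(8/3))/(12·100000) = 4/253125 rad
Load 2 — triangular load w₀=14 kN/m (0→w₀ over full span):
  θ_2 = -w₀(2x(L-x)(L-2x)(x+2L)+x²(L-x)²)/(120LEI) = -14·(2·(8/3)·(4-(8/3))·(4-2·(8/3))·((8/3)+2·4)+(8/3)²·(4-(8/3))²)/(120·4·100000) = 98/3796875 rad
Load 3 — point force P=2 kN at a=1 m (b=L-a=3):
  θ_3 = Pa²(L-x)(2bL-(3b+a)(L-x))/(2L³EI)  [x>a] = 2·1²·(4-(8/3))·(2·3·4-(3·3+1)·(4-(8/3)))/(2·4³·100000) = 1/450000 rad
Superposition: θ = Σ θ_i = 2663/60750000 rad ≈ 0.000044 rad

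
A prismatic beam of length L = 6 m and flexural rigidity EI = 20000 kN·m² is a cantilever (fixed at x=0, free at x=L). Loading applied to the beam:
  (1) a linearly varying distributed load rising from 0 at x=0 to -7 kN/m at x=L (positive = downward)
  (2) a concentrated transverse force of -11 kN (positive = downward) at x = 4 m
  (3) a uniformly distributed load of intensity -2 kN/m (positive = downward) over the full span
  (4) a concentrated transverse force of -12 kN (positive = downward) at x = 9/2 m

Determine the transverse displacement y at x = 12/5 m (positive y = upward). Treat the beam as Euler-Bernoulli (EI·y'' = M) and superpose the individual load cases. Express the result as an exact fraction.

y(12/5) = 490581/19531250 m

Load 1 — triangular load w₀=-7 kN/m (0→w₀ over full span):
  y_1 = (w₀Lx³/12-w₀L²x²/6-w₀x⁵/(120L))/EI = ((-7)·6·(12/5)³/12-(-7)·6²·(12/5)²/6-(-7)·(12/5)⁵/(120·6))/20000 = 94878/9765625 m
Load 2 — point force P=-11 kN at a=4 m (b=L-a=2):
  y_2 = -Px²(3a-x)/(6EI)  [x≤a] = -(-11)·(12/5)²·(3·4-(12/5))/(6·20000) = 396/78125 m
Load 3 — uniform load w=-2 kN/m over full span:
  y_3 = -wx²(x²-4Lx+6L²)/(24EI) = -(-2)·(12/5)²·((12/5)²-4·6·(12/5)+6·6²)/(24·20000) = 1539/390625 m
Load 4 — point force P=-12 kN at a=9/2 m (b=L-a=3/2):
  y_4 = -Px²(3a-x)/(6EI)  [x≤a] = -(-12)·(12/5)²·(3·(9/2)-(12/5))/(6·20000) = 999/156250 m
Superposition: y = Σ y_i = 490581/19531250 m ≈ 0.025118 m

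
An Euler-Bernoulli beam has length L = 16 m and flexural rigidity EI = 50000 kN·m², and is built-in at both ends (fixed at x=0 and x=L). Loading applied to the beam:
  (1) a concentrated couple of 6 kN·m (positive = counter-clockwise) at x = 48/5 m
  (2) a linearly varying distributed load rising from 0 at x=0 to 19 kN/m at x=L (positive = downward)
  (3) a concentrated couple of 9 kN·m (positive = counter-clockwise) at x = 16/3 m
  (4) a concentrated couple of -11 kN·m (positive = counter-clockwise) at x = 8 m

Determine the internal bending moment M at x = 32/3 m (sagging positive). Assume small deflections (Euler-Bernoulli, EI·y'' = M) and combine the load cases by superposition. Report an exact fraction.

M(32/3) = 677639/8100 kN·m

Load 1 — applied couple M₀=6 kN·m at a=48/5 m (b=L-a=32/5):
  M_1 = R_Ax - M_A - M₀  [x>a] with R_A=27/50, M_A=48/25 = (27/50)·(32/3) - (48/25) - 6 = -54/25 kN·m
Load 2 — triangular load w₀=19 kN/m (0→w₀ over full span):
  M_2 = 3w₀Lx/20 - w₀L²/30 - w₀x³/(6L) = 3·19·16·(32/3)/20 - 19·16²/30 - 19·(32/3)³/(6·16) = 34048/405 kN·m
Load 3 — applied couple M₀=9 kN·m at a=16/3 m (b=L-a=32/3):
  M_3 = R_Ax - M_A - M₀  [x>a] with R_A=3/4, M_A=0 = (3/4)·(32/3) - 0 - 9 = -1 kN·m
Load 4 — applied couple M₀=-11 kN·m at a=8 m (b=L-a=8):
  M_4 = R_Ax - M_A - M₀  [x>a] with R_A=-33/32, M_A=-11/4 = (-33/32)·(32/3) - (-11/4) - (-11) = 11/4 kN·m
Superposition: M = Σ M_i = 677639/8100 kN·m ≈ 83.659136 kN·m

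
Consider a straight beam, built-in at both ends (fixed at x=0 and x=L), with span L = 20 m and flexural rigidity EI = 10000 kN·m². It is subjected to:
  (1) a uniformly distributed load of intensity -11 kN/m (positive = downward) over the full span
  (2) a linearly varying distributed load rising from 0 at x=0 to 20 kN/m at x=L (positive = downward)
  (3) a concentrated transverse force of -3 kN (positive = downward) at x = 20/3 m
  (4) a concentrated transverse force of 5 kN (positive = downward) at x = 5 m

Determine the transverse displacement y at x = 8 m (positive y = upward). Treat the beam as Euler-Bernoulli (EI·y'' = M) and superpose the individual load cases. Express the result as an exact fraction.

y(8) = 5211/100000 m

Load 1 — uniform load w=-11 kN/m over full span:
  y_1 = -wx²(L-x)²/(24EI) = -(-11)·8²·(20-8)²/(24·10000) = 264/625 m
Load 2 — triangular load w₀=20 kN/m (0→w₀ over full span):
  y_2 = -w₀x²(L-x)²(x+2L)/(120LEI) = -20·8²·(20-8)²·(8+2·20)/(120·20·10000) = -1152/3125 m
Load 3 — point force P=-3 kN at a=20/3 m (b=L-a=40/3):
  y_3 = -Pa²(L-x)²(3bL-(3b+a)(L-x))/(6L³EI)  [x>a] = -(-3)·(20/3)²·(20-8)²·(3·(40/3)·20-(3·(40/3)+(20/3))·(20-8))/(6·20³·10000) = 6/625 m
Load 4 — point force P=5 kN at a=5 m (b=L-a=15):
  y_4 = -Pa²(L-x)²(3bL-(3b+a)(L-x))/(6L³EI)  [x>a] = -5·5²·(20-8)²·(3·15·20-(3·15+5)·(20-8))/(6·20³·10000) = -9/800 m
Superposition: y = Σ y_i = 5211/100000 m ≈ 0.052110 m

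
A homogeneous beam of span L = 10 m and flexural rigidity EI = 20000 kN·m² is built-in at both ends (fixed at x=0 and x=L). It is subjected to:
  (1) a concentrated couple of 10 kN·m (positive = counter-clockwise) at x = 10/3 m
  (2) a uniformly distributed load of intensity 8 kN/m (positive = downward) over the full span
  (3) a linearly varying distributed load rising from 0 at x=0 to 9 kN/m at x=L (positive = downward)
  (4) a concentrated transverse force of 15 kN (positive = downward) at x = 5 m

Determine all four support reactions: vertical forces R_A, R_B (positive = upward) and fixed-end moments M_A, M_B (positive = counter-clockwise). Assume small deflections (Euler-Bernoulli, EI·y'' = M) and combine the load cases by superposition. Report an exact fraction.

Load 1 — applied couple M₀=10 kN·m at a=10/3 m (b=L-a=20/3):
  R_A = 6M₀ab/L³ = 6·10·(10/3)·(20/3)/10³ = 4/3 kN
  M_A = M₀b(2a-b)/L² = 10·(20/3)·(2·(10/3)-(20/3))/10² = 0 kN·m
  R_B = -6M₀ab/L³ = -6·10·(10/3)·(20/3)/10³ = -4/3 kN
  M_B = M₀a(2b-a)/L² = 10·(10/3)·(2·(20/3)-(10/3))/10² = 10/3 kN·m
Load 2 — uniform load w=8 kN/m over full span:
  R_A = wL/2 = 8·10/2 = 40 kN
  M_A = wL²/12 = 8·10²/12 = 200/3 kN·m
  R_B = wL/2 = 8·10/2 = 40 kN
  M_B = -wL²/12 = -8·10²/12 = -200/3 kN·m
Load 3 — triangular load w₀=9 kN/m (0→w₀ over full span):
  R_A = 3w₀L/20 = 3·9·10/20 = 27/2 kN
  M_A = w₀L²/30 = 9·10²/30 = 30 kN·m
  R_B = 7w₀L/20 = 7·9·10/20 = 63/2 kN
  M_B = -w₀L²/20 = -9·10²/20 = -45 kN·m
Load 4 — point force P=15 kN at a=5 m (b=L-a=5):
  R_A = Pb²(3a+b)/L³ = 15·5²·(3·5+5)/10³ = 15/2 kN
  M_A = Pab²/L² = 15·5·5²/10² = 75/4 kN·m
  R_B = Pa²(a+3b)/L³ = 15·5²·(5+3·5)/10³ = 15/2 kN
  M_B = -Pa²b/L² = -15·5²·5/10² = -75/4 kN·m
Superposition: R_A = 187/3 kN, M_A = 1385/12 kN·m, R_B = 233/3 kN, M_B = -1525/12 kN·m

R_A = 187/3 kN, M_A = 1385/12 kN·m, R_B = 233/3 kN, M_B = -1525/12 kN·m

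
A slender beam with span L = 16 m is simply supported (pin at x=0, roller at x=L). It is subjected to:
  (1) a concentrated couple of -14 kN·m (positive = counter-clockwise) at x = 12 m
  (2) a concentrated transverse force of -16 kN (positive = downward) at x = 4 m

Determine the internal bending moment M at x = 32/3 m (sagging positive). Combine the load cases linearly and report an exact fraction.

Load 1 — applied couple M₀=-14 kN·m at a=12 m (b=L-a=4):
  M_1 = M₀x/L  [x≤a] = (-14)·(32/3)/16 = -28/3 kN·m
Load 2 — point force P=-16 kN at a=4 m (b=L-a=12):
  M_2 = Pa(L-x)/L  [x>a] = (-16)·4·(16-(32/3))/16 = -64/3 kN·m
Superposition: M = Σ M_i = -92/3 kN·m ≈ -30.666667 kN·m

M(32/3) = -92/3 kN·m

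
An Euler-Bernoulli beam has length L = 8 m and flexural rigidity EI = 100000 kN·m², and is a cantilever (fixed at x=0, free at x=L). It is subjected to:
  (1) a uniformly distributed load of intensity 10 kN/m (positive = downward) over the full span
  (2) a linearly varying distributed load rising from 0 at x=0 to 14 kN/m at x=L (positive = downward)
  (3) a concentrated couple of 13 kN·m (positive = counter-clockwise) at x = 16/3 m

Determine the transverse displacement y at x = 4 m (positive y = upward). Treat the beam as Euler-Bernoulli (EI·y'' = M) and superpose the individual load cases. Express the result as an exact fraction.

y(4) = -6593/187500 m

Load 1 — uniform load w=10 kN/m over full span:
  y_1 = -wx²(x²-4Lx+6L²)/(24EI) = -10·4²·(4²-4·8·4+6·8²)/(24·100000) = -34/1875 m
Load 2 — triangular load w₀=14 kN/m (0→w₀ over full span):
  y_2 = (w₀Lx³/12-w₀L²x²/6-w₀x⁵/(120L))/EI = (14·8·4³/12-14·8²·4²/6-14·4⁵/(120·8))/100000 = -847/46875 m
Load 3 — applied couple M₀=13 kN·m at a=16/3 m (b=L-a=8/3):
  y_3 = M₀x²/(2EI)  [x≤a] = 13·4²/(2·100000) = 13/12500 m
Superposition: y = Σ y_i = -6593/187500 m ≈ -0.035163 m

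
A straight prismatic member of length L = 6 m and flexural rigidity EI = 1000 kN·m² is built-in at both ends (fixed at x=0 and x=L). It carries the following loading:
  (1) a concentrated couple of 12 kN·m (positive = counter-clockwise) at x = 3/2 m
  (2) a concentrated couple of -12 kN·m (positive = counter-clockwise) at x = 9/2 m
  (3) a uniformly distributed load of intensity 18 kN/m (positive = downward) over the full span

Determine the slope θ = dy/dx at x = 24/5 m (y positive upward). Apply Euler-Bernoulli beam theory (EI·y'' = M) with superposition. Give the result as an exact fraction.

θ(24/5) = 747/31250 rad

Load 1 — applied couple M₀=12 kN·m at a=3/2 m (b=L-a=9/2):
  θ_1 = (R_Ax²/2 - M_Ax - M₀(x-a))/EI  [x>a] with R_A=9/4, M_A=-9/4 = ((9/4)·(24/5)²/2 - (-9/4)·(24/5) - 12·((24/5)-(3/2)))/1000 = -9/3125 rad
Load 2 — applied couple M₀=-12 kN·m at a=9/2 m (b=L-a=3/2):
  θ_2 = (R_Ax²/2 - M_Ax - M₀(x-a))/EI  [x>a] with R_A=-9/4, M_A=-15/4 = ((-9/4)·(24/5)²/2 - (-15/4)·(24/5) - (-12)·((24/5)-(9/2)))/1000 = -27/6250 rad
Load 3 — uniform load w=18 kN/m over full span:
  θ_3 = -wx(L-x)(L-2x)/(12EI) = -18·(24/5)·(6-(24/5))·(6-2·(24/5))/(12·1000) = 486/15625 rad
Superposition: θ = Σ θ_i = 747/31250 rad ≈ 0.023904 rad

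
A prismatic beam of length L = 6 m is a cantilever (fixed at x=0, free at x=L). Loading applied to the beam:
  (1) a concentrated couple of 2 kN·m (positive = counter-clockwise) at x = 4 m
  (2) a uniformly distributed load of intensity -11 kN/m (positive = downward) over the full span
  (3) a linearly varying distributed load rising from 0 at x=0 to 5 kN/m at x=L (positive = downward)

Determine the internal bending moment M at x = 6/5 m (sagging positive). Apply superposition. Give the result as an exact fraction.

Load 1 — applied couple M₀=2 kN·m at a=4 m (b=L-a=2):
  M_1 = M₀  [x≤a] = 2 = 2 kN·m
Load 2 — uniform load w=-11 kN/m over full span:
  M_2 = -w(L-x)²/2 = -(-11)·(6-(6/5))²/2 = 3168/25 kN·m
Load 3 — triangular load w₀=5 kN/m (0→w₀ over full span):
  M_3 = w₀Lx/2 - w₀L²/3 - w₀x³/(6L) = 5·6·(6/5)/2 - 5·6²/3 - 5·(6/5)³/(6·6) = -1056/25 kN·m
Superposition: M = Σ M_i = 2162/25 kN·m ≈ 86.480000 kN·m

M(6/5) = 2162/25 kN·m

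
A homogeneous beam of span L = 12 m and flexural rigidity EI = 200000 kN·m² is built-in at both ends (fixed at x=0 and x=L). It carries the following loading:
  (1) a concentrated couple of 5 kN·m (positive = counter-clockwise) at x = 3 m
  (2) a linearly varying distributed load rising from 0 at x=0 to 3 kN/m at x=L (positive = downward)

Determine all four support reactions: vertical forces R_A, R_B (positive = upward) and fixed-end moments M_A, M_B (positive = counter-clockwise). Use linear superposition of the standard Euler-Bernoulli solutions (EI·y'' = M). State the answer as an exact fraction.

R_A = 939/160 kN, M_A = 1077/80 kN·m, R_B = 1941/160 kN, M_B = -1603/80 kN·m

Load 1 — applied couple M₀=5 kN·m at a=3 m (b=L-a=9):
  R_A = 6M₀ab/L³ = 6·5·3·9/12³ = 15/32 kN
  M_A = M₀b(2a-b)/L² = 5·9·(2·3-9)/12² = -15/16 kN·m
  R_B = -6M₀ab/L³ = -6·5·3·9/12³ = -15/32 kN
  M_B = M₀a(2b-a)/L² = 5·3·(2·9-3)/12² = 25/16 kN·m
Load 2 — triangular load w₀=3 kN/m (0→w₀ over full span):
  R_A = 3w₀L/20 = 3·3·12/20 = 27/5 kN
  M_A = w₀L²/30 = 3·12²/30 = 72/5 kN·m
  R_B = 7w₀L/20 = 7·3·12/20 = 63/5 kN
  M_B = -w₀L²/20 = -3·12²/20 = -108/5 kN·m
Superposition: R_A = 939/160 kN, M_A = 1077/80 kN·m, R_B = 1941/160 kN, M_B = -1603/80 kN·m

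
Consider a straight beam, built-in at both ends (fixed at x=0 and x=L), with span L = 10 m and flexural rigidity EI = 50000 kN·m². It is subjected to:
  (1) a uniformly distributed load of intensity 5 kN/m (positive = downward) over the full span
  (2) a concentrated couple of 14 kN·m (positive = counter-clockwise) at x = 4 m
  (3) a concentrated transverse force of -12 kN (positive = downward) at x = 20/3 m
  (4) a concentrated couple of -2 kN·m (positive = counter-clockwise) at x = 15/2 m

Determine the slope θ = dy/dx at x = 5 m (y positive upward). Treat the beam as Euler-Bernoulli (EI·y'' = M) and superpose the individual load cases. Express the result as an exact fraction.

Load 1 — uniform load w=5 kN/m over full span:
  θ_1 = -wx(L-x)(L-2x)/(12EI) = -5·5·(10-5)·(10-2·5)/(12·50000) = 0 rad
Load 2 — applied couple M₀=14 kN·m at a=4 m (b=L-a=6):
  θ_2 = (R_Ax²/2 - M_Ax - M₀(x-a))/EI  [x>a] with R_A=252/125, M_A=42/25 = ((252/125)·5²/2 - (42/25)·5 - 14·(5-4))/50000 = 7/125000 rad
Load 3 — point force P=-12 kN at a=20/3 m (b=L-a=10/3):
  θ_3 = -Pb²x(2aL-(3a+b)x)/(2L³EI)  [x≤a] = -(-12)·(10/3)²·5·(2·(20/3)·10-(3·(20/3)+(10/3))·5)/(2·10³·50000) = 1/9000 rad
Load 4 — applied couple M₀=-2 kN·m at a=15/2 m (b=L-a=5/2):
  θ_4 = (R_Ax²/2 - M_Ax)/EI  [x≤a] with R_A=-9/40, M_A=-5/8 = ((-9/40)·5²/2 - (-5/8)·5)/50000 = 1/160000 rad
Superposition: θ = Σ θ_i = 6241/36000000 rad ≈ 0.000173 rad

θ(5) = 6241/36000000 rad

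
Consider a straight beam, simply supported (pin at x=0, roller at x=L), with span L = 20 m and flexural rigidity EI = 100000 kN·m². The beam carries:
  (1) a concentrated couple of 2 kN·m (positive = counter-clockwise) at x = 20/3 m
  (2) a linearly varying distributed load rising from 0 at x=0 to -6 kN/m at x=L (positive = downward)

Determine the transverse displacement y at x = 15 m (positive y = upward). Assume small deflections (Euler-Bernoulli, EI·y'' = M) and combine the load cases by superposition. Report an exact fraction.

Load 1 — applied couple M₀=2 kN·m at a=20/3 m (b=L-a=40/3):
  y_1 = (M₀x³/(6L)-M₀(x-a)²/2+C₁x)/EI  [x>a] with C₁=M₀(3b²-L²)/(6L)=20/9 = (2·15³/(6·20)-2·(15-(20/3))²/2+(20/9)·15)/100000 = 29/144000 m
Load 2 — triangular load w₀=-6 kN/m (0→w₀ over full span):
  y_2 = -w₀x(7L⁴-10L²x²+3x⁴)/(360LEI) = -(-6)·15·(7·20⁴-10·20²·15²+3·15⁴)/(360·20·100000) = 119/2560 m
Superposition: y = Σ y_i = 26891/576000 m ≈ 0.046686 m

y(15) = 26891/576000 m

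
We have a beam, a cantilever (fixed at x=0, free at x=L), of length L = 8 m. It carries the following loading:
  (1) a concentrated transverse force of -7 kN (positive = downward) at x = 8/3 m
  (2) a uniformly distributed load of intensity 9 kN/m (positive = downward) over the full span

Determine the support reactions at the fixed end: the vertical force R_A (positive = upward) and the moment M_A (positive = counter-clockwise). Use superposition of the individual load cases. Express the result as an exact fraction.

Load 1 — point force P=-7 kN at a=8/3 m (b=L-a=16/3):
  R_A = P = (-7) = -7 kN
  M_A = Pa = (-7)·(8/3) = -56/3 kN·m
Load 2 — uniform load w=9 kN/m over full span:
  R_A = wL = 9·8 = 72 kN
  M_A = wL²/2 = 9·8²/2 = 288 kN·m
Superposition: R_A = 65 kN, M_A = 808/3 kN·m

R_A = 65 kN, M_A = 808/3 kN·m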